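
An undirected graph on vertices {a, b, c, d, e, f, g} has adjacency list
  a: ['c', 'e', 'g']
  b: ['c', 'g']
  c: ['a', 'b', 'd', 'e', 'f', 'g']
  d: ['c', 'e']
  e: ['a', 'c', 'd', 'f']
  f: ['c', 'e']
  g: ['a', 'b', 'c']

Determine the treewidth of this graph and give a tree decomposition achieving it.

Treewidth 2.
One optimal decomposition is:
Bags: B1 = {a, c, e}  B2 = {c, d, e}  B3 = {a, c, g}  B4 = {c, e, f}  B5 = {b, c, g}
Tree: B1–B2, B1–B3, B2–B4, B3–B5

Each bag holds 3 vertices, so the decomposition has width 2, which upper-bounds the treewidth. Conversely, {a, c, g} is a clique of size 3, and the vertices of any clique must share a bag in every tree decomposition; so some bag has ≥ 3 vertices and tw(G) ≥ 2. Hence tw(G) = 2 exactly.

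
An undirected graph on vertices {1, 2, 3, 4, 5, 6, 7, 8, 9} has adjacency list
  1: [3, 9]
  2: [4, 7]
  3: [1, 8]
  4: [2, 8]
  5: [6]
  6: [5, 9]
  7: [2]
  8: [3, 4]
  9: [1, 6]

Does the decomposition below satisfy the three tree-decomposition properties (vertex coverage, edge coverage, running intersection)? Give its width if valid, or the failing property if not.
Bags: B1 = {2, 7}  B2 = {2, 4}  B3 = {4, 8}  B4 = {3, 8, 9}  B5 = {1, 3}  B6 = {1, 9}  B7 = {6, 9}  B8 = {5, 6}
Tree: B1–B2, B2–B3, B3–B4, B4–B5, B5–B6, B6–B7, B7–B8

No — bags containing vertex 9 are not connected in the tree.

A tree decomposition must satisfy three properties: every vertex lies in some bag; for every edge, both endpoints lie together in some bag; and for every vertex, the bags containing it form a connected subtree. Here bags containing vertex 9 are not connected in the tree, so the decomposition is invalid.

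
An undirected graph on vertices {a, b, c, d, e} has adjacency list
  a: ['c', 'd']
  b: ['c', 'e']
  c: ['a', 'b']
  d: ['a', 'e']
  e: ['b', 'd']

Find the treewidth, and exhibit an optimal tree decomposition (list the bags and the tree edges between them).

The largest bag has 3 vertices, giving width 2; this decomposition certifies tw(G) ≤ 2. For the lower bound, G contains the cycle c–b–e–d–a–c, so G is not a forest; only forests have treewidth ≤ 1, hence tw(G) ≥ 2. Hence tw(G) = 2 exactly.

Treewidth 2.
One such decomposition:
Bags: B1 = {b, c, e}  B2 = {c, d, e}  B3 = {a, c, d}
Tree: B1–B2, B2–B3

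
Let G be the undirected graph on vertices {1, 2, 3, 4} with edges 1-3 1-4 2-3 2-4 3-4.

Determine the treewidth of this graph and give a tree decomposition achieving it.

Treewidth 2.
One optimal decomposition is:
Bags: B1 = {2, 3, 4}  B2 = {1, 3, 4}
Tree: B1–B2

The largest bag has 3 vertices, giving width 2; this decomposition certifies tw(G) ≤ 2. On the other hand G contains the 3-clique {1, 3, 4}. A clique must lie in a single bag of any decomposition, so no decomposition can have width below 2. Hence tw(G) = 2 exactly.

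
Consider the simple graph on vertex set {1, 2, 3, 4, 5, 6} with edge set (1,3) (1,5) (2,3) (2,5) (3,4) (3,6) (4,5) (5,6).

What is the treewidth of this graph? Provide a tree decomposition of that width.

Treewidth 2.
Bags: B1 = {3, 5, 6}  B2 = {2, 3, 5}  B3 = {1, 3, 5}  B4 = {3, 4, 5}
Tree: B1–B2, B2–B3, B3–B4

Each bag holds 3 vertices, so the decomposition has width 2, which upper-bounds the treewidth. For the lower bound, G contains the cycle 6–3–2–5–6, so G is not a forest; only forests have treewidth ≤ 1, hence tw(G) ≥ 2. Hence tw(G) = 2 exactly.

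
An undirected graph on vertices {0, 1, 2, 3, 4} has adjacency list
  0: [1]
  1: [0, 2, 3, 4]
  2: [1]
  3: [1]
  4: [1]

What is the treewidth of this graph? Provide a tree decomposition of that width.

Treewidth 1.
Bags: B1 = {1, 3}  B2 = {1, 4}  B3 = {1, 2}  B4 = {0, 1}
Tree: B1–B2, B2–B3, B1–B4

Every bag has size at most 2, so the width is 2 − 1 = 1 and tw(G) ≤ 1. Any graph with an edge has treewidth ≥ 1, and G has the edge 3–1. Therefore the treewidth is 1.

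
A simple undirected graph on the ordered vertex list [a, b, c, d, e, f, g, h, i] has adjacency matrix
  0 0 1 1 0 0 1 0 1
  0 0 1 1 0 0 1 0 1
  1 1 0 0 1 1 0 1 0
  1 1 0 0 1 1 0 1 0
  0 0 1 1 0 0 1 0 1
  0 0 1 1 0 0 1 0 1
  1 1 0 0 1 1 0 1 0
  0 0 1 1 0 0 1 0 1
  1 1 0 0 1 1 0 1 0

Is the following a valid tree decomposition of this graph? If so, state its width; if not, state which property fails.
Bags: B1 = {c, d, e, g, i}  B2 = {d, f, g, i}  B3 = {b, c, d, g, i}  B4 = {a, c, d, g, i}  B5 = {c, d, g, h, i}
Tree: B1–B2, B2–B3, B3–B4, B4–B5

A tree decomposition must satisfy three properties: every vertex lies in some bag; for every edge, both endpoints lie together in some bag; and for every vertex, the bags containing it form a connected subtree. Here edge (c,f) lies in no bag, so the decomposition is invalid.

No — edge (c,f) lies in no bag.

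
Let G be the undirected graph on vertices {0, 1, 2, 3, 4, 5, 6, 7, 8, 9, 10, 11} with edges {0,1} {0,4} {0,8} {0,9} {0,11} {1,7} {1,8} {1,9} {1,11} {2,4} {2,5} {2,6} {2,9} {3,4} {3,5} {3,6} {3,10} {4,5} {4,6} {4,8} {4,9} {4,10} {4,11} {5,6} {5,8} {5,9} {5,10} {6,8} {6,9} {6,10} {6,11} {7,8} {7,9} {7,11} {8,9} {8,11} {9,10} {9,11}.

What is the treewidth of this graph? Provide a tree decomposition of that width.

Treewidth 4.
Bags: B1 = {3, 4, 5, 6, 10}  B2 = {4, 5, 6, 9, 10}  B3 = {4, 5, 6, 8, 9}  B4 = {4, 6, 8, 9, 11}  B5 = {0, 4, 8, 9, 11}  B6 = {0, 1, 8, 9, 11}  B7 = {2, 4, 5, 6, 9}  B8 = {1, 7, 8, 9, 11}
Tree: B1–B2, B2–B3, B3–B4, B4–B5, B5–B6, B2–B7, B6–B8

Each bag holds 5 vertices, so the decomposition has width 4, which upper-bounds the treewidth. Conversely, {0, 1, 8, 9, 11} is a clique of size 5, and the vertices of any clique must share a bag in every tree decomposition; so some bag has ≥ 5 vertices and tw(G) ≥ 4. Hence tw(G) = 4 exactly.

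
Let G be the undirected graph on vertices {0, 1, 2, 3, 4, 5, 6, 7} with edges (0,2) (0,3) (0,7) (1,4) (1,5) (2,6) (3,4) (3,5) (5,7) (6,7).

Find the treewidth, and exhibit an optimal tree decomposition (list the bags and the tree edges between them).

Treewidth 2.
One such decomposition:
Bags: B1 = {2, 6, 7}  B2 = {0, 2, 7}  B3 = {0, 5, 7}  B4 = {0, 3, 5}  B5 = {1, 3, 5}  B6 = {1, 3, 4}
Tree: B1–B2, B2–B3, B3–B4, B4–B5, B5–B6

Every bag has size at most 3, so the width is 3 − 1 = 2 and tw(G) ≤ 2. For the lower bound, G contains the cycle 6–2–0–7–6, so G is not a forest; only forests have treewidth ≤ 1, hence tw(G) ≥ 2. Combining the bounds, tw(G) = 2.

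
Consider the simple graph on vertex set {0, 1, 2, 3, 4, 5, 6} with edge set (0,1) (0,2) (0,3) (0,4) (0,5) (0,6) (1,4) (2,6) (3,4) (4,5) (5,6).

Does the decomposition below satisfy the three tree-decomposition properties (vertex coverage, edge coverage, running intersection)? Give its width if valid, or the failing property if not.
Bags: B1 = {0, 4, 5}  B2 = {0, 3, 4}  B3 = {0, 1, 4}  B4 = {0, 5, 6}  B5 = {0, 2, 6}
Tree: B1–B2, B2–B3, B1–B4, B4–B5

Yes; width 2.

Every vertex of G appears in some bag (union = {0, 1, 2, 3, 4, 5, 6}); every edge is covered by a bag; and for each vertex v the set of bags containing v is connected in the bag tree. The decomposition is therefore valid. The largest bag has 3 vertices, so the width is 2.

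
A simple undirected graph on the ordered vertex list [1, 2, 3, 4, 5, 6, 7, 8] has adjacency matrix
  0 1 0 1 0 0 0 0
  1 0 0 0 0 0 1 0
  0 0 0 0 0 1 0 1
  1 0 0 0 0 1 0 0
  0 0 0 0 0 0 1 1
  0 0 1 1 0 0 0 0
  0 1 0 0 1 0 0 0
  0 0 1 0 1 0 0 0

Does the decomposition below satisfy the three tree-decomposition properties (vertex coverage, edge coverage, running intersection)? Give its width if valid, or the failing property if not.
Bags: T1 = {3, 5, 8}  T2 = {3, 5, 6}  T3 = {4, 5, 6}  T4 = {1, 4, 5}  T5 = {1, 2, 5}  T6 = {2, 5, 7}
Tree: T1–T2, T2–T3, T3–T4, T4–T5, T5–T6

Yes; width 2.

Checking the three conditions: (i) the bags cover all of {1, 2, 3, 4, 5, 6, 7, 8}; (ii) for each edge, some bag contains both endpoints; (iii) the bags containing any fixed vertex form a subtree. All hold, so the decomposition is valid with width 3 − 1 = 2.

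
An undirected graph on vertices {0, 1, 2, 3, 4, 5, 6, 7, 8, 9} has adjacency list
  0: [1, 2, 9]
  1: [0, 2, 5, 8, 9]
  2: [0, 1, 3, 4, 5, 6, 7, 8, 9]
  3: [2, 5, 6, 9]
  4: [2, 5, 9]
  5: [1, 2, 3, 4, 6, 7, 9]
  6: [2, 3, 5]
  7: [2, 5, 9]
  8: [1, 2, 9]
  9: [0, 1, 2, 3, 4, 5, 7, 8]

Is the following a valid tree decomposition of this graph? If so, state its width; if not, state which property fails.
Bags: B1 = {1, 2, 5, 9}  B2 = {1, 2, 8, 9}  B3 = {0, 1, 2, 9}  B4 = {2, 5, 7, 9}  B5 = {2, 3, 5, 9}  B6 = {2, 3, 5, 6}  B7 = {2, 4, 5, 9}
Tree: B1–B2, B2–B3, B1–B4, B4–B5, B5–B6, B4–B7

Every vertex of G appears in some bag (union = {0, 1, 2, 3, 4, 5, 6, 7, 8, 9}); every edge is covered by a bag; and for each vertex v the set of bags containing v is connected in the bag tree. The decomposition is therefore valid. The largest bag has 4 vertices, so the width is 3.

Yes; width 3.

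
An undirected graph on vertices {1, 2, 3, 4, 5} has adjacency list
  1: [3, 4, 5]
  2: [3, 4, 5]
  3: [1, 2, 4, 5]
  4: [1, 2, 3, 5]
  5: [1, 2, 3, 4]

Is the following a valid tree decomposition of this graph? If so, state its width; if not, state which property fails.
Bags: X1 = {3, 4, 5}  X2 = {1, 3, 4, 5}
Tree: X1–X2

A tree decomposition must satisfy three properties: every vertex lies in some bag; for every edge, both endpoints lie together in some bag; and for every vertex, the bags containing it form a connected subtree. Here vertex 2 appears in no bag, so the decomposition is invalid.

No — vertex 2 appears in no bag.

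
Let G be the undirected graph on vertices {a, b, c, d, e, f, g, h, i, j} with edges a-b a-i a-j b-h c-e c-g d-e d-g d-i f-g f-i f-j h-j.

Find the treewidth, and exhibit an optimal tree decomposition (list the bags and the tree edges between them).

Treewidth 2.
One such decomposition:
Bags: B1 = {c, d, e}  B2 = {c, d, g}  B3 = {d, g, i}  B4 = {f, g, i}  B5 = {a, f, i}  B6 = {a, f, j}  B7 = {a, b, j}  B8 = {b, h, j}
Tree: B1–B2, B2–B3, B3–B4, B4–B5, B5–B6, B6–B7, B7–B8

Every bag has size at most 3, so the width is 3 − 1 = 2 and tw(G) ≤ 2. Since e–c–g–d–e is a cycle in G, G is not acyclic. Forests are exactly the graphs of treewidth ≤ 1, so tw(G) ≥ 2. Therefore the treewidth is 2.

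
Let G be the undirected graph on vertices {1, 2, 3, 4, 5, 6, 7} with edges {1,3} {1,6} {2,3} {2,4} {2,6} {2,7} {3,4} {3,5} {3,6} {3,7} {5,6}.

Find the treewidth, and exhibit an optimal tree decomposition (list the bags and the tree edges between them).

Treewidth 2.
Bags: B1 = {2, 3, 4}  B2 = {2, 3, 6}  B3 = {2, 3, 7}  B4 = {3, 5, 6}  B5 = {1, 3, 6}
Tree: B1–B2, B2–B3, B2–B4, B4–B5

Every bag has size at most 3, so the width is 3 − 1 = 2 and tw(G) ≤ 2. On the other hand G contains the 3-clique {1, 3, 6}. A clique must lie in a single bag of any decomposition, so no decomposition can have width below 2. The upper and lower bounds meet at 2, so that is the treewidth.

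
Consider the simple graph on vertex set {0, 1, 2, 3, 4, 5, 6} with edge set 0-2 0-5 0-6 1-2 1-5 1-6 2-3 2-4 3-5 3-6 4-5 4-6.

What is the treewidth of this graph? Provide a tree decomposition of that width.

The largest bag has 4 vertices, giving width 3; this decomposition certifies tw(G) ≤ 3. For the lower bound: the 4 vertex sets {2,3}, {1,5}, {6}, {0} are disjoint, each induces a connected subgraph, and every pair is joined by at least one edge of G. Contracting each set to a single vertex therefore yields K_{4} as a minor, and since treewidth is minor-monotone, tw(G) ≥ tw(K_{4}) = 3. Therefore the treewidth is 3.

Treewidth 3.
Bags: B1 = {2, 3, 5, 6}  B2 = {1, 2, 5, 6}  B3 = {0, 2, 5, 6}  B4 = {2, 4, 5, 6}
Tree: B1–B2, B2–B3, B3–B4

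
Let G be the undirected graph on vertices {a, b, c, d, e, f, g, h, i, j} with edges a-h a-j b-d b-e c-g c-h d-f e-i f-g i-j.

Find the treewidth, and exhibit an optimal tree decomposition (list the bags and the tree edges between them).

Each bag holds 3 vertices, so the decomposition has width 2, which upper-bounds the treewidth. The edges a–j–i–e–b–d–f–g–c–h–a form a cycle, so G is not a tree and its treewidth is at least 2. The upper and lower bounds meet at 2, so that is the treewidth.

Treewidth 2.
Bags: B1 = {a, i, j}  B2 = {a, e, i}  B3 = {a, b, e}  B4 = {a, b, d}  B5 = {a, d, f}  B6 = {a, f, g}  B7 = {a, c, g}  B8 = {a, c, h}
Tree: B1–B2, B2–B3, B3–B4, B4–B5, B5–B6, B6–B7, B7–B8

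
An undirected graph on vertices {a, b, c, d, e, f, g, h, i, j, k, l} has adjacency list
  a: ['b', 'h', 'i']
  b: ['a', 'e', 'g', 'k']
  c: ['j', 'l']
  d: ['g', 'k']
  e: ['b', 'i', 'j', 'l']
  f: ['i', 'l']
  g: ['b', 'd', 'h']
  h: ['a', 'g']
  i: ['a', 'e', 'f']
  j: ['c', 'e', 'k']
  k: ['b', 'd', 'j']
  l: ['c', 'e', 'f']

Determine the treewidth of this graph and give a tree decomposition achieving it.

Each bag holds 4 vertices, so the decomposition has width 3, which upper-bounds the treewidth. For the lower bound: the 4 vertex sets {c,f,l}, {j}, {e}, {a,b,i,k} are disjoint, each induces a connected subgraph, and every pair is joined by at least one edge of G. Contracting each set to a single vertex therefore yields K_{4} as a minor, and since treewidth is minor-monotone, tw(G) ≥ tw(K_{4}) = 3. Therefore the treewidth is 3.

Treewidth 3.
Bags: B1 = {c, f, j, l}  B2 = {e, f, j, l}  B3 = {e, f, i, j}  B4 = {e, i, j, k}  B5 = {b, e, i, k}  B6 = {a, b, i, k}  B7 = {a, b, d, k}  B8 = {a, b, d, g}  B9 = {a, d, g, h}
Tree: B1–B2, B2–B3, B3–B4, B4–B5, B5–B6, B6–B7, B7–B8, B8–B9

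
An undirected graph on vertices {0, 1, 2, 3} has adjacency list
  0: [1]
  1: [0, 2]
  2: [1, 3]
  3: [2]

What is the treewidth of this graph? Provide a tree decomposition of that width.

Treewidth 1.
Bags: B1 = {0, 1}  B2 = {1, 2}  B3 = {2, 3}
Tree: B1–B2, B2–B3

Each bag holds 2 vertices, so the decomposition has width 1, which upper-bounds the treewidth. G has an edge, so its treewidth is at least 1. Hence tw(G) = 1 exactly.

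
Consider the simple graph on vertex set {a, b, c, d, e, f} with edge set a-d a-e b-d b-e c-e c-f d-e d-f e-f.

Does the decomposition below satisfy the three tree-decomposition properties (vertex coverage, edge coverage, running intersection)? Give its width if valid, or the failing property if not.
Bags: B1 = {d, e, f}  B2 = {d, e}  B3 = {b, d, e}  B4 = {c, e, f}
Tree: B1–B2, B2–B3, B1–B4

No — vertex a appears in no bag.

A tree decomposition must satisfy three properties: every vertex lies in some bag; for every edge, both endpoints lie together in some bag; and for every vertex, the bags containing it form a connected subtree. Here vertex a appears in no bag, so the decomposition is invalid.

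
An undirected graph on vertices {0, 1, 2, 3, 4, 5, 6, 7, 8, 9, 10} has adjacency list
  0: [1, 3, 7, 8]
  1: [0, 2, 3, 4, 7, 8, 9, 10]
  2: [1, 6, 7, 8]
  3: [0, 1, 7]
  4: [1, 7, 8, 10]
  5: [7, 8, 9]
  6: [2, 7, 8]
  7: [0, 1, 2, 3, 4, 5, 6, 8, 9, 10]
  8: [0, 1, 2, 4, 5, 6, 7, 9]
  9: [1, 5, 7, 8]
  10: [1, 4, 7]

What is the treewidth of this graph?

A width-3 tree decomposition is:
Bags: B1 = {1, 7, 8, 9}  B2 = {1, 2, 7, 8}  B3 = {0, 1, 7, 8}  B4 = {0, 1, 3, 7}  B5 = {2, 6, 7, 8}  B6 = {5, 7, 8, 9}  B7 = {1, 4, 7, 8}  B8 = {1, 4, 7, 10}
Tree: B1–B2, B2–B3, B3–B4, B2–B5, B1–B6, B3–B7, B7–B8
Every bag has size at most 4, so the width is 4 − 1 = 3 and tw(G) ≤ 3. Conversely, {0, 1, 7, 8} is a clique of size 4, and the vertices of any clique must share a bag in every tree decomposition; so some bag has ≥ 4 vertices and tw(G) ≥ 3. Therefore the treewidth is 3.

3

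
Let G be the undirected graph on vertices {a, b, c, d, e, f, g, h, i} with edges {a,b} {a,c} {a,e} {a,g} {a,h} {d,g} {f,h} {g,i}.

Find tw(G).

1

A width-1 tree decomposition is:
Bags: B1 = {a, e}  B2 = {a, h}  B3 = {a, g}  B4 = {a, b}  B5 = {a, c}  B6 = {g, i}  B7 = {d, g}  B8 = {f, h}
Tree: B1–B2, B2–B3, B3–B4, B3–B5, B3–B6, B3–B7, B2–B8
Each bag holds 2 vertices, so the decomposition has width 1, which upper-bounds the treewidth. Since G has at least one edge (e.g. a–e), it is not an edgeless graph, so tw(G) ≥ 1. Hence tw(G) = 1 exactly.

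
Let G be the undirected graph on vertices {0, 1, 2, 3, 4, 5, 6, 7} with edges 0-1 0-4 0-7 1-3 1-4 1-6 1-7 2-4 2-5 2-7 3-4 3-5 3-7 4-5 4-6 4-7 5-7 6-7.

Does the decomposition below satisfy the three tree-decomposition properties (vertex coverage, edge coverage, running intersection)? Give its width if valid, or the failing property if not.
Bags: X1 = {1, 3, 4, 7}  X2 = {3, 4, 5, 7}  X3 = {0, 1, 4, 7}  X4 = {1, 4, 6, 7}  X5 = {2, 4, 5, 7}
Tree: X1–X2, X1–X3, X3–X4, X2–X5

Vertex coverage: the bags together contain {0, 1, 2, 3, 4, 5, 6, 7}, the full vertex set. Edge coverage: each edge of G has both endpoints in at least one bag. Running intersection: for every vertex, the bags containing it form a connected subtree. All three properties hold, so this is a valid tree decomposition of width max|bag| − 1 = 3, and hence tw(G) ≤ 3.

Yes; width 3.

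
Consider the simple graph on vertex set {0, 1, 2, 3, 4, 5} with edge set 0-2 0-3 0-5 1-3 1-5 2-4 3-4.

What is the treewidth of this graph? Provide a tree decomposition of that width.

Treewidth 2.
One such decomposition:
Bags: B1 = {0, 1, 5}  B2 = {0, 1, 3}  B3 = {0, 2, 3}  B4 = {2, 3, 4}
Tree: B1–B2, B2–B3, B3–B4

Every bag has size at most 3, so the width is 3 − 1 = 2 and tw(G) ≤ 2. For the lower bound, G contains the cycle 5–1–3–0–5, so G is not a forest; only forests have treewidth ≤ 1, hence tw(G) ≥ 2. The upper and lower bounds meet at 2, so that is the treewidth.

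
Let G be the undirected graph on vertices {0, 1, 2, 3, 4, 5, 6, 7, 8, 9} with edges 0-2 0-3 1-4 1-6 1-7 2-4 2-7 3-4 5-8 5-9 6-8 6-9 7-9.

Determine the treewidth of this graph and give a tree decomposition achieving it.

Treewidth 2.
Bags: B1 = {0, 3, 4}  B2 = {0, 2, 4}  B3 = {1, 2, 4}  B4 = {1, 2, 7}  B5 = {1, 6, 7}  B6 = {6, 7, 9}  B7 = {6, 8, 9}  B8 = {5, 8, 9}
Tree: B1–B2, B2–B3, B3–B4, B4–B5, B5–B6, B6–B7, B7–B8

The largest bag has 3 vertices, giving width 2; this decomposition certifies tw(G) ≤ 2. For the lower bound, G contains the cycle 3–0–2–4–3, so G is not a forest; only forests have treewidth ≤ 1, hence tw(G) ≥ 2. Therefore the treewidth is 2.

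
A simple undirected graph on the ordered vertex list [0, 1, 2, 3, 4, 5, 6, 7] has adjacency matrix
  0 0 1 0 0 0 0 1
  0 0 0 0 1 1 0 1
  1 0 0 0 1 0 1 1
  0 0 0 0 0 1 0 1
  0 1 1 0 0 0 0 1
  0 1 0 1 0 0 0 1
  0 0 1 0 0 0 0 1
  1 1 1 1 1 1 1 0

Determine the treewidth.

A width-2 tree decomposition is:
Bags: B1 = {1, 4, 7}  B2 = {2, 4, 7}  B3 = {1, 5, 7}  B4 = {2, 6, 7}  B5 = {0, 2, 7}  B6 = {3, 5, 7}
Tree: B1–B2, B1–B3, B2–B4, B4–B5, B3–B6
Each bag holds 3 vertices, so the decomposition has width 2, which upper-bounds the treewidth. For the lower bound, the 3 vertices {1, 4, 7} are pairwise adjacent, and any tree decomposition puts a clique entirely inside one bag — forcing width ≥ 2. Combining the bounds, tw(G) = 2.

2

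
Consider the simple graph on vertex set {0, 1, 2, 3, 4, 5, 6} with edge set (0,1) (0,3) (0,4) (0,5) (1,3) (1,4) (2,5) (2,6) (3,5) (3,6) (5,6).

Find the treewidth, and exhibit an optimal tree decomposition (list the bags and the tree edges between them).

Each bag holds 3 vertices, so the decomposition has width 2, which upper-bounds the treewidth. On the other hand G contains the 3-clique {0, 1, 3}. A clique must lie in a single bag of any decomposition, so no decomposition can have width below 2. Hence tw(G) = 2 exactly.

Treewidth 2.
Bags: B1 = {3, 5, 6}  B2 = {0, 3, 5}  B3 = {0, 1, 3}  B4 = {2, 5, 6}  B5 = {0, 1, 4}
Tree: B1–B2, B2–B3, B1–B4, B3–B5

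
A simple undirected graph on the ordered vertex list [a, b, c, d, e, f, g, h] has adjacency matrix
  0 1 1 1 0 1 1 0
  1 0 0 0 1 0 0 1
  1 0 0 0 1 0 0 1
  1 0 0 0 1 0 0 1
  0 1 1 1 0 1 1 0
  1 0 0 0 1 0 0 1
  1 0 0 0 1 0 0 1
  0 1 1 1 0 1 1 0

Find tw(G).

A width-3 tree decomposition is:
Bags: B1 = {a, b, e, h}  B2 = {a, c, e, h}  B3 = {a, e, f, h}  B4 = {a, e, g, h}  B5 = {a, d, e, h}
Tree: B1–B2, B2–B3, B3–B4, B4–B5
Each bag holds 4 vertices, so the decomposition has width 3, which upper-bounds the treewidth. For the lower bound: the 4 vertex sets {b,e}, {c,h}, {a}, {f} are disjoint, each induces a connected subgraph, and every pair is joined by at least one edge of G. Contracting each set to a single vertex therefore yields K_{4} as a minor, and since treewidth is minor-monotone, tw(G) ≥ tw(K_{4}) = 3. Hence tw(G) = 3 exactly.

3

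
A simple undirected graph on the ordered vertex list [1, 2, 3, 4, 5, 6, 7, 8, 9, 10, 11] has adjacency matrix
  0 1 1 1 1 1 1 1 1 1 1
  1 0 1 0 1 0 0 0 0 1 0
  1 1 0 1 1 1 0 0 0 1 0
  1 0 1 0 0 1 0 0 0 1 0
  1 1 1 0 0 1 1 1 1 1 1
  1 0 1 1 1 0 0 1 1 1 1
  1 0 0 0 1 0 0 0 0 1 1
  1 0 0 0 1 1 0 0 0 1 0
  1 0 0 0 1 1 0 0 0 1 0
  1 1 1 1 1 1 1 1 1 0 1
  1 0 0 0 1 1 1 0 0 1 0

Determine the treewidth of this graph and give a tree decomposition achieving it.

Treewidth 4.
One optimal decomposition is:
Bags: B1 = {1, 3, 5, 6, 10}  B2 = {1, 2, 3, 5, 10}  B3 = {1, 5, 6, 10, 11}  B4 = {1, 5, 6, 9, 10}  B5 = {1, 3, 4, 6, 10}  B6 = {1, 5, 7, 10, 11}  B7 = {1, 5, 6, 8, 10}
Tree: B1–B2, B1–B3, B3–B4, B1–B5, B3–B6, B4–B7

Each bag holds 5 vertices, so the decomposition has width 4, which upper-bounds the treewidth. Conversely, {1, 3, 4, 6, 10} is a clique of size 5, and the vertices of any clique must share a bag in every tree decomposition; so some bag has ≥ 5 vertices and tw(G) ≥ 4. The upper and lower bounds meet at 4, so that is the treewidth.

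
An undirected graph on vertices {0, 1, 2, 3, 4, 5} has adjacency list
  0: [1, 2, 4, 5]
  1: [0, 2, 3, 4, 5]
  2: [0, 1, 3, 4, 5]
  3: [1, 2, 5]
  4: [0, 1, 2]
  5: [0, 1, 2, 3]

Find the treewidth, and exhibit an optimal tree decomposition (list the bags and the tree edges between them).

Every bag has size at most 4, so the width is 4 − 1 = 3 and tw(G) ≤ 3. For the lower bound, the 4 vertices {0, 1, 2, 4} are pairwise adjacent, and any tree decomposition puts a clique entirely inside one bag — forcing width ≥ 3. The upper and lower bounds meet at 3, so that is the treewidth.

Treewidth 3.
One optimal decomposition is:
Bags: B1 = {0, 1, 2, 5}  B2 = {1, 2, 3, 5}  B3 = {0, 1, 2, 4}
Tree: B1–B2, B1–B3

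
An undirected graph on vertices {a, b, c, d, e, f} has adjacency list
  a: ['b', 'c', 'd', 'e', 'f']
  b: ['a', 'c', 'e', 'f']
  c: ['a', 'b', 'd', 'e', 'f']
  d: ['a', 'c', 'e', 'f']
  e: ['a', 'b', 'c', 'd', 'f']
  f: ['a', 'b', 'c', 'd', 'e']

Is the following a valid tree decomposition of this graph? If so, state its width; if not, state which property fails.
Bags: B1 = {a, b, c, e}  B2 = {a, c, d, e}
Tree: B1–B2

A tree decomposition must satisfy three properties: every vertex lies in some bag; for every edge, both endpoints lie together in some bag; and for every vertex, the bags containing it form a connected subtree. Here vertex f appears in no bag, so the decomposition is invalid.

No — vertex f appears in no bag.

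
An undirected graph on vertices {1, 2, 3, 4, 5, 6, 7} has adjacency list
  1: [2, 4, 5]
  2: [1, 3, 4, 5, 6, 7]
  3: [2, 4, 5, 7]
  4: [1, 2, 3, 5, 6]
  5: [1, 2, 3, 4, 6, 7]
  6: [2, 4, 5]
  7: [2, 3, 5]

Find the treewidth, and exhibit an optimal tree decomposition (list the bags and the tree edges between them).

The largest bag has 4 vertices, giving width 3; this decomposition certifies tw(G) ≤ 3. For the lower bound, the 4 vertices {1, 2, 4, 5} are pairwise adjacent, and any tree decomposition puts a clique entirely inside one bag — forcing width ≥ 3. Therefore the treewidth is 3.

Treewidth 3.
One such decomposition:
Bags: B1 = {2, 3, 5, 7}  B2 = {2, 3, 4, 5}  B3 = {2, 4, 5, 6}  B4 = {1, 2, 4, 5}
Tree: B1–B2, B2–B3, B2–B4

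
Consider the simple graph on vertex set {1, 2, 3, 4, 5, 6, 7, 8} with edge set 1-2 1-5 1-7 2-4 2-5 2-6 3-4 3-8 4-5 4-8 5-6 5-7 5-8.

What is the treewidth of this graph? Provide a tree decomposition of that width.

Each bag holds 3 vertices, so the decomposition has width 2, which upper-bounds the treewidth. For the lower bound, the 3 vertices {3, 4, 8} are pairwise adjacent, and any tree decomposition puts a clique entirely inside one bag — forcing width ≥ 2. Hence tw(G) = 2 exactly.

Treewidth 2.
One optimal decomposition is:
Bags: B1 = {1, 5, 7}  B2 = {1, 2, 5}  B3 = {2, 4, 5}  B4 = {4, 5, 8}  B5 = {3, 4, 8}  B6 = {2, 5, 6}
Tree: B1–B2, B2–B3, B3–B4, B4–B5, B2–B6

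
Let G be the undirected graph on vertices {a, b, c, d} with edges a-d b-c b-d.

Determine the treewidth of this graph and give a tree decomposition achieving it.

Treewidth 1.
One such decomposition:
Bags: B1 = {a, d}  B2 = {b, d}  B3 = {b, c}
Tree: B1–B2, B2–B3

The largest bag has 2 vertices, giving width 1; this decomposition certifies tw(G) ≤ 1. G has an edge, so its treewidth is at least 1. Hence tw(G) = 1 exactly.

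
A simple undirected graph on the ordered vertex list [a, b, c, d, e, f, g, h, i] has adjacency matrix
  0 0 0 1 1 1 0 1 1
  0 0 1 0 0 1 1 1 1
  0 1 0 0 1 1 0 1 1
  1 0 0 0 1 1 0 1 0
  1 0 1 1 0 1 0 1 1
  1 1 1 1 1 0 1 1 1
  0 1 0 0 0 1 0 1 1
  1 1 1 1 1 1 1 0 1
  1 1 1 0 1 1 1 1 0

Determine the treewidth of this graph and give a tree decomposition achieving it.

Treewidth 4.
Bags: B1 = {b, c, f, h, i}  B2 = {c, e, f, h, i}  B3 = {a, e, f, h, i}  B4 = {a, d, e, f, h}  B5 = {b, f, g, h, i}
Tree: B1–B2, B2–B3, B3–B4, B1–B5

Every bag has size at most 5, so the width is 5 − 1 = 4 and tw(G) ≤ 4. For the lower bound, the 5 vertices {a, d, e, f, h} are pairwise adjacent, and any tree decomposition puts a clique entirely inside one bag — forcing width ≥ 4. Therefore the treewidth is 4.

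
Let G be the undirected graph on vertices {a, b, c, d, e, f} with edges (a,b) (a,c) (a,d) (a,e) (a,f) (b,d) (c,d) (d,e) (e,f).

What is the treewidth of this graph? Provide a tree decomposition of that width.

The largest bag has 3 vertices, giving width 2; this decomposition certifies tw(G) ≤ 2. On the other hand G contains the 3-clique {a, d, e}. A clique must lie in a single bag of any decomposition, so no decomposition can have width below 2. The upper and lower bounds meet at 2, so that is the treewidth.

Treewidth 2.
One optimal decomposition is:
Bags: B1 = {a, d, e}  B2 = {a, c, d}  B3 = {a, e, f}  B4 = {a, b, d}
Tree: B1–B2, B1–B3, B2–B4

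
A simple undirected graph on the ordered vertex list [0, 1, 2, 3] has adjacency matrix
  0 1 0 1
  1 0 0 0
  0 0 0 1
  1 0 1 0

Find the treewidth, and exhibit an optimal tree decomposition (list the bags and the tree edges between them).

Treewidth 1.
One optimal decomposition is:
Bags: B1 = {2, 3}  B2 = {0, 3}  B3 = {0, 1}
Tree: B1–B2, B2–B3

The largest bag has 2 vertices, giving width 1; this decomposition certifies tw(G) ≤ 1. Since G has at least one edge (e.g. 2–3), it is not an edgeless graph, so tw(G) ≥ 1. The upper and lower bounds meet at 1, so that is the treewidth.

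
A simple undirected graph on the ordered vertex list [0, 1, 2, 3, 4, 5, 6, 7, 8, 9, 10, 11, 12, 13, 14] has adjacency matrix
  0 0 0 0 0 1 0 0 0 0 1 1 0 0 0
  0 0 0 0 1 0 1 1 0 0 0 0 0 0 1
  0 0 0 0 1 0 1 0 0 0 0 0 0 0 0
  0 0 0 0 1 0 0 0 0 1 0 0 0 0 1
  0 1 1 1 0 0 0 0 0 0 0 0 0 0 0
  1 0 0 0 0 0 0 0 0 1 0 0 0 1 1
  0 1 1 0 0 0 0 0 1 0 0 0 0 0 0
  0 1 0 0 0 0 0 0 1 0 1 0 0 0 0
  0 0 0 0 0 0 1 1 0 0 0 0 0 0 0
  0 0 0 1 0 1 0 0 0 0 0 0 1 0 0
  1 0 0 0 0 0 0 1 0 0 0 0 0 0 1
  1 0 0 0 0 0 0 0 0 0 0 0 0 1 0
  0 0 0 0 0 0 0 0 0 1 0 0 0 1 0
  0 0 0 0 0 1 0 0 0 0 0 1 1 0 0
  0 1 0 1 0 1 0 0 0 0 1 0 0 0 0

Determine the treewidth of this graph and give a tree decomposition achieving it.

Treewidth 3.
Bags: B1 = {9, 11, 12, 13}  B2 = {5, 9, 11, 13}  B3 = {0, 5, 9, 11}  B4 = {0, 3, 5, 9}  B5 = {0, 3, 5, 14}  B6 = {0, 3, 10, 14}  B7 = {3, 4, 10, 14}  B8 = {1, 4, 10, 14}  B9 = {1, 4, 7, 10}  B10 = {1, 2, 4, 7}  B11 = {1, 2, 6, 7}  B12 = {2, 6, 7, 8}
Tree: B1–B2, B2–B3, B3–B4, B4–B5, B5–B6, B6–B7, B7–B8, B8–B9, B9–B10, B10–B11, B11–B12

Each bag holds 4 vertices, so the decomposition has width 3, which upper-bounds the treewidth. For the lower bound: the 4 vertex sets {11,12,13}, {9}, {5}, {0,3,10,14} are disjoint, each induces a connected subgraph, and every pair is joined by at least one edge of G. Contracting each set to a single vertex therefore yields K_{4} as a minor, and since treewidth is minor-monotone, tw(G) ≥ tw(K_{4}) = 3. The upper and lower bounds meet at 3, so that is the treewidth.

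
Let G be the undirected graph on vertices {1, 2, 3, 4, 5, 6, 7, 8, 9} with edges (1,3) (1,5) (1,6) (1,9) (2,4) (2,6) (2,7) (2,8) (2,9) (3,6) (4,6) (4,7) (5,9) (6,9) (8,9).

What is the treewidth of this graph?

2

A width-2 tree decomposition is:
Bags: B1 = {2, 6, 9}  B2 = {1, 6, 9}  B3 = {2, 4, 6}  B4 = {1, 3, 6}  B5 = {2, 8, 9}  B6 = {1, 5, 9}  B7 = {2, 4, 7}
Tree: B1–B2, B1–B3, B2–B4, B1–B5, B2–B6, B3–B7
Each bag holds 3 vertices, so the decomposition has width 2, which upper-bounds the treewidth. Conversely, {1, 5, 9} is a clique of size 3, and the vertices of any clique must share a bag in every tree decomposition; so some bag has ≥ 3 vertices and tw(G) ≥ 2. Hence tw(G) = 2 exactly.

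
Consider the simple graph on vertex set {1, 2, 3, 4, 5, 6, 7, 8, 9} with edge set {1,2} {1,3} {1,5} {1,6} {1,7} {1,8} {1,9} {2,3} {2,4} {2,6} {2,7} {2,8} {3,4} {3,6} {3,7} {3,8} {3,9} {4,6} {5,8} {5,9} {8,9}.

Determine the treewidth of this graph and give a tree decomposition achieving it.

Treewidth 3.
One optimal decomposition is:
Bags: B1 = {1, 2, 3, 8}  B2 = {1, 2, 3, 7}  B3 = {1, 3, 8, 9}  B4 = {1, 2, 3, 6}  B5 = {2, 3, 4, 6}  B6 = {1, 5, 8, 9}
Tree: B1–B2, B1–B3, B2–B4, B4–B5, B3–B6

Every bag has size at most 4, so the width is 4 − 1 = 3 and tw(G) ≤ 3. Conversely, {1, 3, 8, 9} is a clique of size 4, and the vertices of any clique must share a bag in every tree decomposition; so some bag has ≥ 4 vertices and tw(G) ≥ 3. Hence tw(G) = 3 exactly.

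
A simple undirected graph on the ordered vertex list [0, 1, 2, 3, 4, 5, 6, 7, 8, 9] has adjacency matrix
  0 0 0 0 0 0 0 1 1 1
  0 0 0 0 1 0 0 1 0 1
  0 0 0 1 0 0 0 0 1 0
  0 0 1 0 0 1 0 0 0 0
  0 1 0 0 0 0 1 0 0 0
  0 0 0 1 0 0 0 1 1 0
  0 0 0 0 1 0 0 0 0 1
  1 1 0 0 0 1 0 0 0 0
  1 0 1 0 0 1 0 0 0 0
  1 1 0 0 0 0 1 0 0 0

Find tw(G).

2

A width-2 tree decomposition is:
Bags: B1 = {2, 3, 5}  B2 = {2, 5, 8}  B3 = {5, 7, 8}  B4 = {0, 7, 8}  B5 = {0, 1, 7}  B6 = {0, 1, 9}  B7 = {1, 4, 9}  B8 = {4, 6, 9}
Tree: B1–B2, B2–B3, B3–B4, B4–B5, B5–B6, B6–B7, B7–B8
The largest bag has 3 vertices, giving width 2; this decomposition certifies tw(G) ≤ 2. The edges 3–2–8–5–3 form a cycle, so G is not a tree and its treewidth is at least 2. The upper and lower bounds meet at 2, so that is the treewidth.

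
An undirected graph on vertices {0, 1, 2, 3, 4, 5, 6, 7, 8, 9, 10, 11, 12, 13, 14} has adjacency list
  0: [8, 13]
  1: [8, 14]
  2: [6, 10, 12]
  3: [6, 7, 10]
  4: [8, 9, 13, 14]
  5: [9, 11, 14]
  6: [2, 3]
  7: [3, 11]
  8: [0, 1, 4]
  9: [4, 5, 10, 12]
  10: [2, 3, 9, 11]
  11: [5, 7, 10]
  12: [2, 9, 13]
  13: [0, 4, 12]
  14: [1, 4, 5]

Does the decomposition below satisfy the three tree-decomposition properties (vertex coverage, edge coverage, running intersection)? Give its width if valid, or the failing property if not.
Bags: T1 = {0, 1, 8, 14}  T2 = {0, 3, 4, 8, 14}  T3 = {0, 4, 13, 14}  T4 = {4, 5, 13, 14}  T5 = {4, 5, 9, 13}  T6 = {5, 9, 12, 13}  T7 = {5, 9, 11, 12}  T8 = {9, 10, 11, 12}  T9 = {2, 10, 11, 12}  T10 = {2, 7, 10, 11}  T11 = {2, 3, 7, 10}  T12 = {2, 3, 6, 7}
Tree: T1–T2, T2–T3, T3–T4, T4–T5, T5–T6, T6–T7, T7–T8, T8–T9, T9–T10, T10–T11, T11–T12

A tree decomposition must satisfy three properties: every vertex lies in some bag; for every edge, both endpoints lie together in some bag; and for every vertex, the bags containing it form a connected subtree. Here bags containing vertex 3 are not connected in the tree, so the decomposition is invalid.

No — bags containing vertex 3 are not connected in the tree.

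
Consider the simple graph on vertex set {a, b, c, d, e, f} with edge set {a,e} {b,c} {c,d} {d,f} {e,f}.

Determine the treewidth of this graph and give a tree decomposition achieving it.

Treewidth 1.
One optimal decomposition is:
Bags: B1 = {b, c}  B2 = {c, d}  B3 = {d, f}  B4 = {e, f}  B5 = {a, e}
Tree: B1–B2, B2–B3, B3–B4, B4–B5

Each bag holds 2 vertices, so the decomposition has width 1, which upper-bounds the treewidth. G has an edge, so its treewidth is at least 1. Combining the bounds, tw(G) = 1.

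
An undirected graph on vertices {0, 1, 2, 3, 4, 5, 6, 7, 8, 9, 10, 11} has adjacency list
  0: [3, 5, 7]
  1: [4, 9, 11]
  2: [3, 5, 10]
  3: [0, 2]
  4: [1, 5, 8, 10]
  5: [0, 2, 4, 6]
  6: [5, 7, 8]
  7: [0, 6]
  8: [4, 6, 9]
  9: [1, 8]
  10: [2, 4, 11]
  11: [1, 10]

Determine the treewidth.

3

A width-3 tree decomposition is:
Bags: B1 = {1, 8, 9, 11}  B2 = {1, 4, 8, 11}  B3 = {4, 8, 10, 11}  B4 = {4, 6, 8, 10}  B5 = {4, 5, 6, 10}  B6 = {2, 5, 6, 10}  B7 = {2, 5, 6, 7}  B8 = {0, 2, 5, 7}  B9 = {0, 2, 3, 7}
Tree: B1–B2, B2–B3, B3–B4, B4–B5, B5–B6, B6–B7, B7–B8, B8–B9
Each bag holds 4 vertices, so the decomposition has width 3, which upper-bounds the treewidth. For the lower bound: the 4 vertex sets {1,9,11}, {8}, {4}, {2,5,6,10} are disjoint, each induces a connected subgraph, and every pair is joined by at least one edge of G. Contracting each set to a single vertex therefore yields K_{4} as a minor, and since treewidth is minor-monotone, tw(G) ≥ tw(K_{4}) = 3. Combining the bounds, tw(G) = 3.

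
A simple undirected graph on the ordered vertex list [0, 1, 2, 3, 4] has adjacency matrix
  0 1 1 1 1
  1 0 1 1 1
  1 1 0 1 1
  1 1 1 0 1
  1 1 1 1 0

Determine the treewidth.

A width-4 tree decomposition is:
Bags: B1 = {0, 1, 2, 3, 4}
Tree: (single bag)
A single bag containing all 5 vertices is trivially a valid decomposition of width 4. For the lower bound, the 5 vertices {0, 1, 2, 3, 4} are pairwise adjacent, and any tree decomposition puts a clique entirely inside one bag — forcing width ≥ 4. The upper and lower bounds meet at 4, so that is the treewidth.

4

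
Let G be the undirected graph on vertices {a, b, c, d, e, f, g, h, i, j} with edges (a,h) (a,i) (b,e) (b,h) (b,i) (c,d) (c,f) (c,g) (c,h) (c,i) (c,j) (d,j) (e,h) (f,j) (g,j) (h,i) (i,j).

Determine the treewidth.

2

A width-2 tree decomposition is:
Bags: B1 = {c, f, j}  B2 = {c, i, j}  B3 = {c, h, i}  B4 = {b, h, i}  B5 = {c, g, j}  B6 = {b, e, h}  B7 = {a, h, i}  B8 = {c, d, j}
Tree: B1–B2, B2–B3, B3–B4, B1–B5, B4–B6, B3–B7, B1–B8
Every bag has size at most 3, so the width is 3 − 1 = 2 and tw(G) ≤ 2. Conversely, {b, e, h} is a clique of size 3, and the vertices of any clique must share a bag in every tree decomposition; so some bag has ≥ 3 vertices and tw(G) ≥ 2. Hence tw(G) = 2 exactly.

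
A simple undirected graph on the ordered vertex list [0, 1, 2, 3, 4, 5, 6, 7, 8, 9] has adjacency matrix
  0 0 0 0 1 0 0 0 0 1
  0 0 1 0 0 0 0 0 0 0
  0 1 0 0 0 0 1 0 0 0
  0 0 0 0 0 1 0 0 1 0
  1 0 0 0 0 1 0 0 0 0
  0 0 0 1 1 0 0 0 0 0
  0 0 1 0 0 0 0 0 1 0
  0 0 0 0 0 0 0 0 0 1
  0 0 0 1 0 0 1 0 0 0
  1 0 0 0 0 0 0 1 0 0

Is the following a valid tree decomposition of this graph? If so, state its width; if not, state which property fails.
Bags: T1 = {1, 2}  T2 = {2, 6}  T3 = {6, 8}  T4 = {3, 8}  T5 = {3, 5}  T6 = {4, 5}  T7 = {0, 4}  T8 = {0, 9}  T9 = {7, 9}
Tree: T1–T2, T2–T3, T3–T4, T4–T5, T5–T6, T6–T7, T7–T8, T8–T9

Vertex coverage: the bags together contain {0, 1, 2, 3, 4, 5, 6, 7, 8, 9}, the full vertex set. Edge coverage: each edge of G has both endpoints in at least one bag. Running intersection: for every vertex, the bags containing it form a connected subtree. All three properties hold, so this is a valid tree decomposition of width max|bag| − 1 = 1, and hence tw(G) ≤ 1.

Yes; width 1.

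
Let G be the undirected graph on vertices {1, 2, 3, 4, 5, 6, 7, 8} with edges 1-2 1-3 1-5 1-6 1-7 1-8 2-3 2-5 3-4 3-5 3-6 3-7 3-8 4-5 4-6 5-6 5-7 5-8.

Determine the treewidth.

3

A width-3 tree decomposition is:
Bags: B1 = {1, 3, 5, 6}  B2 = {1, 3, 5, 7}  B3 = {3, 4, 5, 6}  B4 = {1, 3, 5, 8}  B5 = {1, 2, 3, 5}
Tree: B1–B2, B1–B3, B2–B4, B4–B5
The largest bag has 4 vertices, giving width 3; this decomposition certifies tw(G) ≤ 3. Conversely, {1, 3, 5, 8} is a clique of size 4, and the vertices of any clique must share a bag in every tree decomposition; so some bag has ≥ 4 vertices and tw(G) ≥ 3. Hence tw(G) = 3 exactly.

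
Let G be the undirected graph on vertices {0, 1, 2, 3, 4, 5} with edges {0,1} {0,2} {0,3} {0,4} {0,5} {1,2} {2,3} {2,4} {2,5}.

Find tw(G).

A width-2 tree decomposition is:
Bags: B1 = {0, 1, 2}  B2 = {0, 2, 4}  B3 = {0, 2, 5}  B4 = {0, 2, 3}
Tree: B1–B2, B1–B3, B1–B4
Every bag has size at most 3, so the width is 3 − 1 = 2 and tw(G) ≤ 2. For the lower bound, the 3 vertices {0, 1, 2} are pairwise adjacent, and any tree decomposition puts a clique entirely inside one bag — forcing width ≥ 2. Therefore the treewidth is 2.

2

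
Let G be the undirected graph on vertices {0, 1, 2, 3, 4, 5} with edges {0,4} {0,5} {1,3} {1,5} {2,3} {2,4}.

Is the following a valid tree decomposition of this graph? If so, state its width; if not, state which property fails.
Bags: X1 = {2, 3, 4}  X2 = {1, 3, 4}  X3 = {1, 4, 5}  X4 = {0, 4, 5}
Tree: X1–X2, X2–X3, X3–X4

Checking the three conditions: (i) the bags cover all of {0, 1, 2, 3, 4, 5}; (ii) for each edge, some bag contains both endpoints; (iii) the bags containing any fixed vertex form a subtree. All hold, so the decomposition is valid with width 3 − 1 = 2.

Yes; width 2.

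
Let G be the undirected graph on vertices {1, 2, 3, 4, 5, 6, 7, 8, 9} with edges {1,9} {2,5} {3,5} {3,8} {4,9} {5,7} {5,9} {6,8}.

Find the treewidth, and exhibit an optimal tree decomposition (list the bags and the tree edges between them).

Treewidth 1.
Bags: B1 = {2, 5}  B2 = {5, 9}  B3 = {1, 9}  B4 = {3, 5}  B5 = {3, 8}  B6 = {5, 7}  B7 = {4, 9}  B8 = {6, 8}
Tree: B1–B2, B2–B3, B2–B4, B4–B5, B4–B6, B3–B7, B5–B8

The largest bag has 2 vertices, giving width 1; this decomposition certifies tw(G) ≤ 1. Since G has at least one edge (e.g. 2–5), it is not an edgeless graph, so tw(G) ≥ 1. Combining the bounds, tw(G) = 1.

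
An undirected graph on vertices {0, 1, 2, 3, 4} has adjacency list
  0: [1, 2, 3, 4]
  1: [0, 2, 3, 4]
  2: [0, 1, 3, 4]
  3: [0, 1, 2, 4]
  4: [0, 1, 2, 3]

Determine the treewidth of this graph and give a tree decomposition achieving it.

Treewidth 4.
Bags: B1 = {0, 1, 2, 3, 4}
Tree: (single bag)

With just one bag of size 5, the width is 5 − 1 = 4, so tw(G) ≤ 4. On the other hand G contains the 5-clique {0, 1, 2, 3, 4}. A clique must lie in a single bag of any decomposition, so no decomposition can have width below 4. Therefore the treewidth is 4.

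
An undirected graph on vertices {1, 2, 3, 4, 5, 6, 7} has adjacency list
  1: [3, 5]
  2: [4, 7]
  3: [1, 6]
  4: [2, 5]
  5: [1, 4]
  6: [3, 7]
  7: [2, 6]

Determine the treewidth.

A width-2 tree decomposition is:
Bags: B1 = {1, 3, 5}  B2 = {3, 4, 5}  B3 = {2, 3, 4}  B4 = {2, 3, 7}  B5 = {3, 6, 7}
Tree: B1–B2, B2–B3, B3–B4, B4–B5
Every bag has size at most 3, so the width is 3 − 1 = 2 and tw(G) ≤ 2. Since 3–1–5–4–2–7–6–3 is a cycle in G, G is not acyclic. Forests are exactly the graphs of treewidth ≤ 1, so tw(G) ≥ 2. Combining the bounds, tw(G) = 2.

2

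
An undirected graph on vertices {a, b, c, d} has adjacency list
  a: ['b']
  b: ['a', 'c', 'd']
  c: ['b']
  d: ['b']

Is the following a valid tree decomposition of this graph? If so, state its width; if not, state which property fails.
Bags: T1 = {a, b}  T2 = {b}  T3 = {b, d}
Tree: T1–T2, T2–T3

A tree decomposition must satisfy three properties: every vertex lies in some bag; for every edge, both endpoints lie together in some bag; and for every vertex, the bags containing it form a connected subtree. Here vertex c appears in no bag, so the decomposition is invalid.

No — vertex c appears in no bag.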